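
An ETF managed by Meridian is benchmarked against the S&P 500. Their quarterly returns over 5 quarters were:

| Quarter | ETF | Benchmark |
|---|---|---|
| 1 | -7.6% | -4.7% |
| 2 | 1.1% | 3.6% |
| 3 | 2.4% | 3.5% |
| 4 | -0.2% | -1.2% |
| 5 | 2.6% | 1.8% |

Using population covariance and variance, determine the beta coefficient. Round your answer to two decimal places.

r̄p = -0.3400%,  r̄m = 0.6000%
Cov = Σ(rp − r̄p)(rm − r̄m) / 5 = 10.8040
Var(rm) = Σ(rm − r̄m)² / 5 = 10.0360
β = Cov / Var = 10.8040 / 10.0360 = 1.0765

1.08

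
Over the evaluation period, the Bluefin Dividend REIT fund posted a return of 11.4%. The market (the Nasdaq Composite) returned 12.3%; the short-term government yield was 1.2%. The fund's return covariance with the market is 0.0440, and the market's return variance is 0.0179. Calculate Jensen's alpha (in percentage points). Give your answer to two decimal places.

-17.08

β = Cov / Var = 0.0440 / 0.0179 = 2.4581
E[R] = Rf + β(Rm − Rf) = 1.2% + 2.4581 × (12.3% − 1.2%) = 28.4849%
α = Rp − E[R] = 11.4% − 28.4849% = -17.0849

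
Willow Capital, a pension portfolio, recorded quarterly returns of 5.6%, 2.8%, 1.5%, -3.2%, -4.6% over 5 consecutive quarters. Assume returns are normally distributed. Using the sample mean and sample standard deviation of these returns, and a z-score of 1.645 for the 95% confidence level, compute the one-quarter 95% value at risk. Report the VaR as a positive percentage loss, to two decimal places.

6.56

μ = (5.6 + 2.8 + 1.5 − 3.2 − 4.6) / 5 = 0.4200%
Sample σ = √[Σ(r − μ)² / 4] = √[71.9680 / 4] = √17.9920 = 4.2417%
VaR = −(μ − z·σ) = −(0.4200 − 1.645 × 4.2417) = −(-6.5576) = 6.5576%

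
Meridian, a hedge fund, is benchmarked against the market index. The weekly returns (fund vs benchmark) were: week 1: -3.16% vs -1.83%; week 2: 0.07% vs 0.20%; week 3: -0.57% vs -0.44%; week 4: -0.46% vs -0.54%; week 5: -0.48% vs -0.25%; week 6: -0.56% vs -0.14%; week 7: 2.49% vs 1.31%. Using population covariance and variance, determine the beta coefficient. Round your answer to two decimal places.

r̄p = -0.3814%,  r̄m = -0.2414%
Cov = Σ(rp − r̄p)(rm − r̄m) / 7 = 1.3017
Var(rm) = Σ(rm − r̄m)² / 7 = 0.7520
β = Cov / Var = 1.3017 / 0.7520 = 1.7310

1.73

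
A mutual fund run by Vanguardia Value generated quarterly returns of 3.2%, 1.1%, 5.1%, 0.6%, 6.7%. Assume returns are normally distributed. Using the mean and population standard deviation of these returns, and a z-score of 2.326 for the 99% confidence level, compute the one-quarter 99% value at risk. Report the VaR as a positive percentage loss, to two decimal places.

2.06

Mean return μ = 16.70 / 5 = 3.3400%
Population std dev = √[26.9320 / 5] = 2.3209%
VaR = −(μ − z·σ) = −(3.3400 − 2.326 × 2.3209) = −(-2.0584) = 2.0584%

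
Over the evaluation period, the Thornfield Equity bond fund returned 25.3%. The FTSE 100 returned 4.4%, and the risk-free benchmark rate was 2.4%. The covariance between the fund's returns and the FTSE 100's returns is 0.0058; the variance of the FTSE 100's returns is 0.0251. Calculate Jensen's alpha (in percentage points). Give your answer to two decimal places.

22.44

β = Cov / Var = 0.0058 / 0.0251 = 0.2311
E[R] = Rf + β(Rm − Rf) = 2.4% + 0.2311 × (4.4% − 2.4%) = 2.8622%
α = Rp − E[R] = 25.3% − 2.8622% = 22.4378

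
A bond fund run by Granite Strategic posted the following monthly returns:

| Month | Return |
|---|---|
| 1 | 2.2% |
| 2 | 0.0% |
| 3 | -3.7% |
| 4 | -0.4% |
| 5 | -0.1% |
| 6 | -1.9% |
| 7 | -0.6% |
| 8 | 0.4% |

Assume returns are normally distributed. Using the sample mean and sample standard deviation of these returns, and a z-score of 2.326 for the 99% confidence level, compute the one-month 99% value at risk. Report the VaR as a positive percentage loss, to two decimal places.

4.52

Mean return r̄ = -4.10 / 8 = -0.5125%
Σ(r − r̄)² = (2.2 − (-0.5125))² + (0 − (-0.5125))² + (-3.7 − (-0.5125))² + … = 20.7288
sample σ = √(20.7288 / 7) = √2.9613 = 1.7208%
VaR = −(r̄ − z·σ) = −(-0.5125 − 2.326 × 1.7208) = −(-4.5151) = 4.5151%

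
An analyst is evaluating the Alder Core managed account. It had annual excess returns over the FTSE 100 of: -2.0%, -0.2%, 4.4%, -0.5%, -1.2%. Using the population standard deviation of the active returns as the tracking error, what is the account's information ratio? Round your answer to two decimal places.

0.04

r̄ = (-2 − 0.2 + 4.4 − 0.5 − 1.2) / 5 = 0.50 / 5 = 0.1000%
Population std dev = √[25.0400 / 5] = 2.2379%
IR = r̄ / tracking error = 0.1000 / 2.2379 = 0.0447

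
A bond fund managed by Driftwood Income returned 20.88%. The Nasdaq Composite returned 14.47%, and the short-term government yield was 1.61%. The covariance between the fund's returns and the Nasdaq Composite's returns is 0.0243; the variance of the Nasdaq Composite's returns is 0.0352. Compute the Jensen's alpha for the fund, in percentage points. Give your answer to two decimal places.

β = Cov / Var = 0.0243 / 0.0352 = 0.6903
E[R] = Rf + β(Rm − Rf) = 1.61% + 0.6903 × (14.47% − 1.61%) = 10.4873%
α = Rp − E[R] = 20.88% − 10.4873% = 10.3927

10.39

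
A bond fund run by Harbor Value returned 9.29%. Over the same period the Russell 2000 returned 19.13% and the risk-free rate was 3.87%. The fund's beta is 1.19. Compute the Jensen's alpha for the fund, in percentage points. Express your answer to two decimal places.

CAPM expected return = Rf + β(Rm − Rf) = 3.87% + 1.19 × (19.13% − 3.87%) = 3.87 + 1.19 × 15.26 = 22.0294%
Jensen's α = Rp − E[R] = 9.29% − 22.0294% = -12.7394

-12.74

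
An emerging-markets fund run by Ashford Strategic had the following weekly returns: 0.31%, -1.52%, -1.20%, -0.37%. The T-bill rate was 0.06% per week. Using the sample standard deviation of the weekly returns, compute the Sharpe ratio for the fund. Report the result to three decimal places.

-0.913

μ = (0.31 − 1.52 − 1.2 − 0.37) / 4 = -0.6950%
Σ(r − μ)² = (0.31 − (-0.6950))² + (-1.52 − (-0.6950))² + … = 2.0513
sample σ = √(2.0513 / 3) = √0.6838 = 0.8269%
Sharpe = (μ − rf) / σ = (-0.6950 − 0.06) / 0.8269 = -0.7550 / 0.8269 = -0.9130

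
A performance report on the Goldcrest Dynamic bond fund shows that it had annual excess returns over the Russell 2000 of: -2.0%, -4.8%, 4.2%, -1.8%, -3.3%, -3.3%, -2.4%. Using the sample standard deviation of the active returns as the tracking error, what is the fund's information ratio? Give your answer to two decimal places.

r̄ = (-2 − 4.8 + 4.2 − 1.8 − 3.3 − 3.3 − 2.4) / 7 = -13.40 / 7 = -1.9143%
Sample σ = √[Σ(r − r̄)² / 6] = √[49.8086 / 6] = √8.3014 = 2.8812%
IR = r̄ / tracking error = -1.9143 / 2.8812 = -0.6644

-0.66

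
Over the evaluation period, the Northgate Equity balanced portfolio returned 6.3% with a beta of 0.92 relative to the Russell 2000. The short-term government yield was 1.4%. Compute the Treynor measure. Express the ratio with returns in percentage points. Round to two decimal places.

5.33

Treynor = (Rp − Rf) / β = (6.3% − 1.4%) / 0.92 = 4.90 / 0.92 = 5.3261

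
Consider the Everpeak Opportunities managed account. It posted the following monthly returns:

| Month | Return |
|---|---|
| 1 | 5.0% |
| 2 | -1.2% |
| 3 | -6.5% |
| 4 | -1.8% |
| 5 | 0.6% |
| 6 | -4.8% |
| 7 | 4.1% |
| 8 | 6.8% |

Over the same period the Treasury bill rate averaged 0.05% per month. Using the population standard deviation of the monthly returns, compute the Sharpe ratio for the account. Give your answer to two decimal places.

0.05

μ = (5 − 1.2 − 6.5 − 1.8 + 0.6 − 4.8 + 4.1 + 6.8) / 8 = 0.2750%
Σ(r − μ)² = 157.7750; population σ = √(157.7750/8) = 4.4409%
Sharpe = (μ − rf) / σ = (0.2750 − 0.05) / 4.4409 = 0.2250 / 4.4409 = 0.0507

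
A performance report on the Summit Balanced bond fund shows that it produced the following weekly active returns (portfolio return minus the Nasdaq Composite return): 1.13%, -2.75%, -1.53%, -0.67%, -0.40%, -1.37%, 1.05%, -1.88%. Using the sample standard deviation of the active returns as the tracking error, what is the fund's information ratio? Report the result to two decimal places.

r̄ = (1.13 − 2.75 − 1.53 − 0.67 − 0.4 − 1.37 + 1.05 − 1.88) / 8 = -0.8025%
Σ(r − r̄)² = 13.1510; sample σ = √(13.1510/7) = 1.3707%
IR = r̄ / tracking error = -0.8025 / 1.3707 = -0.5855

-0.59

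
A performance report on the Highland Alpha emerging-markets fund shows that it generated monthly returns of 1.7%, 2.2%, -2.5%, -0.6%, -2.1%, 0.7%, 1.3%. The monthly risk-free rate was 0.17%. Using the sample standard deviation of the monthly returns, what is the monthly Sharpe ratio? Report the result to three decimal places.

-0.038

r̄ = (1.7 + 2.2 − 2.5 − 0.6 − 2.1 + 0.7 + 1.3) / 7 = 0.70 / 7 = 0.1000%
Sample σ = √[Σ(r − r̄)² / 6] = √[20.8600 / 6] = √3.4767 = 1.8646%
Sharpe = (r̄ − rf) / σ = (0.1000 − 0.17) / 1.8646 = -0.0700 / 1.8646 = -0.0375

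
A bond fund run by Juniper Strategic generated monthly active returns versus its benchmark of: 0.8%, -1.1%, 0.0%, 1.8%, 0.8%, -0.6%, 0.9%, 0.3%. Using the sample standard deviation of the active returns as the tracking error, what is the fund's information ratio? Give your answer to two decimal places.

0.39

r̄ = (0.8 − 1.1 + 0 + 1.8 + 0.8 − 0.6 + 0.9 + 0.3) / 8 = 0.3625%
Sample std dev = √[5.9388 / 7] = 0.9211%
IR = r̄ / tracking error = 0.3625 / 0.9211 = 0.3936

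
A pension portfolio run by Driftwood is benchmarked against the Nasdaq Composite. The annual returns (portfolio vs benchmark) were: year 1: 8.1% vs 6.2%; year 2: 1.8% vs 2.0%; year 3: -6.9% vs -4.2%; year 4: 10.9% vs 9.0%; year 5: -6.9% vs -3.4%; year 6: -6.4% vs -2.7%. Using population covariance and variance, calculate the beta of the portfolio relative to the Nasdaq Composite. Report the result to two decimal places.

1.45

r̄p = 0.1000%,  r̄m = 1.1500%
Cov = Σ(rp − r̄p)(rm − r̄m) / 6 = 36.8250
Var(rm) = Σ(rm − r̄m)² / 6 = 25.3325
β = Cov / Var = 36.8250 / 25.3325 = 1.4537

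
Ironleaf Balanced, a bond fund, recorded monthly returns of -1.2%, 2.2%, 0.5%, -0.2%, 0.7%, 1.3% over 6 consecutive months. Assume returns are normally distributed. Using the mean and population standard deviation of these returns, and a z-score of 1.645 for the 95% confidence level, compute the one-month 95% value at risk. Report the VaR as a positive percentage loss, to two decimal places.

1.22

Mean return r̄ = 3.30 / 6 = 0.5500%
Σ(r − r̄)² = (-1.2 − 0.5500)² + (2.2 − 0.5500)² + (0.5 − 0.5500)² + … = 6.9350
population σ = √(6.9350 / 6) = √1.1558 = 1.0751%
VaR = −(r̄ − z·σ) = −(0.5500 − 1.645 × 1.0751) = −(-1.2185) = 1.2185%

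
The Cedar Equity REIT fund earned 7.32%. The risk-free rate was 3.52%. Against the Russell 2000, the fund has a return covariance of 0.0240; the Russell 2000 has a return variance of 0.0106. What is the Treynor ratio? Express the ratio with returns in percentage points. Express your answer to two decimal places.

β = Cov / Var = 0.0240 / 0.0106 = 2.2642
Treynor = (Rp − Rf) / β = (7.32% − 3.52%) / 2.2642 = 3.80 / 2.2642 = 1.6783

1.68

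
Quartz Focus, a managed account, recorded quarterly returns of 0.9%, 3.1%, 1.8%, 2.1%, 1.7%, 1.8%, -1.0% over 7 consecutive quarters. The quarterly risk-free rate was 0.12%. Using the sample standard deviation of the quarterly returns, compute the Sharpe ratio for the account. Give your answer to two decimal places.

r̄ = (0.9 + 3.1 + 1.8 + 2.1 + 1.7 + 1.8 − 1) / 7 = 10.40 / 7 = 1.4857%
Σ(r − r̄)² = (0.9 − 1.4857)² + (3.1 − 1.4857)² + (1.8 − 1.4857)² + … = 9.7486
σ = √[9.7486 / 6] = 1.2747%
Sharpe = (r̄ − rf) / σ = (1.4857 − 0.12) / 1.2747 = 1.3657 / 1.2747 = 1.0714

1.07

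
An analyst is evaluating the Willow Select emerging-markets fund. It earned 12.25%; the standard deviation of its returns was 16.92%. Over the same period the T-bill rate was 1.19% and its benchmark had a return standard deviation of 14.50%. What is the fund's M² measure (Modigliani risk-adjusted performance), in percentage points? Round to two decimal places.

Sharpe = (Rp − Rf) / σp = (12.25% − 1.19%) / 16.92% = 0.6537
M² = Rf + Sharpe × σm = 1.19% + 0.6537 × 14.50% = 10.6687%

10.67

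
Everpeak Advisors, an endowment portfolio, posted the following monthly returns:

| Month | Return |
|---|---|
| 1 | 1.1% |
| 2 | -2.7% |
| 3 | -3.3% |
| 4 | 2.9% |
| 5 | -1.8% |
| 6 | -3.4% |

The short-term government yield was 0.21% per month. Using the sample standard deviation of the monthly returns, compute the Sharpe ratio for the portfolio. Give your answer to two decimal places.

-0.54

μ = (1.1 − 2.7 − 3.3 + 2.9 − 1.8 − 3.4) / 6 = -7.20 / 6 = -1.2000%
Sample σ = √[Σ(r − μ)² / 5] = √[33.9600 / 5] = √6.7920 = 2.6061%
Sharpe = (μ − rf) / σ = (-1.2000 − 0.21) / 2.6061 = -1.4100 / 2.6061 = -0.5410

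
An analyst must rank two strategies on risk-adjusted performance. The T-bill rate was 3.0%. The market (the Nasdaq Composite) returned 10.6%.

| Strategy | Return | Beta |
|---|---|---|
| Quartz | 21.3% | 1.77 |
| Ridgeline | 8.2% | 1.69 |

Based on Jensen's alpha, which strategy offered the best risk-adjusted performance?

Quartz: α = 21.3% − [3.0% + 1.77 × (10.6% − 3.0%)] = 4.848
Ridgeline: α = 8.2% − [3.0% + 1.69 × (10.6% − 3.0%)] = -7.644
Highest: Quartz (4.848).

Quartz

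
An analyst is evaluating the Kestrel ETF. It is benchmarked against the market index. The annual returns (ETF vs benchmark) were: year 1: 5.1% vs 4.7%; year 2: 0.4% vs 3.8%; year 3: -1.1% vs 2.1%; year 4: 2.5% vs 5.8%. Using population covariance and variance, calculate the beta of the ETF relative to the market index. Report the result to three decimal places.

r̄p = 1.7250%,  r̄m = 4.1000%
Cov = Σ(rp − r̄p)(rm − r̄m) / 4 = 2.3475
Var(rm) = Σ(rm − r̄m)² / 4 = 1.8350
β = Cov / Var = 2.3475 / 1.8350 = 1.2793

1.279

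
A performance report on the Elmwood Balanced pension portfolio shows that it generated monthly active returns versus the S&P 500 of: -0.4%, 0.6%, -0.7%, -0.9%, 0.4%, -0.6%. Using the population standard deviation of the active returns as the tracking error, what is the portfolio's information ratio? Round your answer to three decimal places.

-0.472

Mean return μ = -1.60 / 6 = -0.2667%
Σ(r − μ)² = 1.9133; population σ = √(1.9133/6) = 0.5647%
IR = μ / tracking error = -0.2667 / 0.5647 = -0.4723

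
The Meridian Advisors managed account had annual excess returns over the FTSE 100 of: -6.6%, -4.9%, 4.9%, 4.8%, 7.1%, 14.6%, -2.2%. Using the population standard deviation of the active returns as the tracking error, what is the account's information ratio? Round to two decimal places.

0.36

Mean return r̄ = 17.70 / 7 = 2.5286%
Population std dev = √[338.2743 / 7] = 6.9516%
IR = r̄ / tracking error = 2.5286 / 6.9516 = 0.3637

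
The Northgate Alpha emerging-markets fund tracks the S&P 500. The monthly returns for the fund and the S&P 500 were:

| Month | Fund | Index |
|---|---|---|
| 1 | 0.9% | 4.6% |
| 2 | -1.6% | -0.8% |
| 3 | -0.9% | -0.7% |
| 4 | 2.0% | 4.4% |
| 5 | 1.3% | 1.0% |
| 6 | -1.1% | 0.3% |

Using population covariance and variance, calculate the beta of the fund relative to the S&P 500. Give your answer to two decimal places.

0.50

r̄p = 0.1000%,  r̄m = 1.4667%
Cov = Σ(rp − r̄p)(rm − r̄m) / 6 = 2.4900
Var(rm) = Σ(rm − r̄m)² / 6 = 4.9722
β = Cov / Var = 2.4900 / 4.9722 = 0.5008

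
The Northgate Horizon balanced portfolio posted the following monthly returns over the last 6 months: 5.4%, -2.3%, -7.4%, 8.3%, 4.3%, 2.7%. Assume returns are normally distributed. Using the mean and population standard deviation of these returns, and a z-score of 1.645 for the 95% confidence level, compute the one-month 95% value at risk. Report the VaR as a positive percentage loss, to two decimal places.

6.76

r̄ = (5.4 − 2.3 − 7.4 + 8.3 + 4.3 + 2.7) / 6 = 1.8333%
Σ(r − r̄)² = 163.7133; population σ = √(163.7133/6) = 5.2236%
VaR = −(r̄ − z·σ) = −(1.8333 − 1.645 × 5.2236) = −(-6.7595) = 6.7595%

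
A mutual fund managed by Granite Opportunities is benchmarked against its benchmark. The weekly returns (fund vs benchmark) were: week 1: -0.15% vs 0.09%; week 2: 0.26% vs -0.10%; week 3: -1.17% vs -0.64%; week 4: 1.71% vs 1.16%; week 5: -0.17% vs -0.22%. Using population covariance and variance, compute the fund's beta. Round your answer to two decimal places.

r̄p = 0.0960%,  r̄m = 0.0580%
Cov = Σ(rp − r̄p)(rm − r̄m) / 5 = 0.5405
Var(rm) = Σ(rm − r̄m)² / 5 = 0.3610
β = Cov / Var = 0.5405 / 0.3610 = 1.4972

1.50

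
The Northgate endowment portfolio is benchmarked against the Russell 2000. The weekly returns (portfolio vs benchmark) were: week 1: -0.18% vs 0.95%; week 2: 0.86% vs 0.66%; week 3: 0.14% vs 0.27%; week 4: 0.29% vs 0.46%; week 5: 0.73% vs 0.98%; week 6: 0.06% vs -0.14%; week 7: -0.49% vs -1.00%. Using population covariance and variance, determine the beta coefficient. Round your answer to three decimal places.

0.453

r̄p = 0.2014%,  r̄m = 0.3114%
Cov = Σ(rp − r̄p)(rm − r̄m) / 7 = 0.1894
Var(rm) = Σ(rm − r̄m)² / 7 = 0.4177
β = Cov / Var = 0.1894 / 0.4177 = 0.4534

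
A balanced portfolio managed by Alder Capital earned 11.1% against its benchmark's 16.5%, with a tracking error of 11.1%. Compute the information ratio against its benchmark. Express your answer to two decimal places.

IR = (Rp − Rb) / TE = (11.1% − 16.5%) / 11.1% = -5.40% / 11.1% = -0.4865

-0.49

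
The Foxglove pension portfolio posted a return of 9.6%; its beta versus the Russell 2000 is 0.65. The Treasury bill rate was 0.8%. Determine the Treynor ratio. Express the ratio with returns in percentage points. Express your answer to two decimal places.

13.54

Treynor = (Rp − Rf) / β = (9.6% − 0.8%) / 0.65 = 8.80 / 0.65 = 13.5385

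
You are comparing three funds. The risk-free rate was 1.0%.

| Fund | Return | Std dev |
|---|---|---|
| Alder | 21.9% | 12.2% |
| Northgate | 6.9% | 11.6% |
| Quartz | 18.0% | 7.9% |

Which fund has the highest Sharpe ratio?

Quartz

Alder: Sharpe ratio = (21.9% − 1.0%) / 12.2% = 1.713
Northgate: Sharpe ratio = (6.9% − 1.0%) / 11.6% = 0.509
Quartz: Sharpe ratio = (18.0% − 1.0%) / 7.9% = 2.152
Highest: Quartz (2.152).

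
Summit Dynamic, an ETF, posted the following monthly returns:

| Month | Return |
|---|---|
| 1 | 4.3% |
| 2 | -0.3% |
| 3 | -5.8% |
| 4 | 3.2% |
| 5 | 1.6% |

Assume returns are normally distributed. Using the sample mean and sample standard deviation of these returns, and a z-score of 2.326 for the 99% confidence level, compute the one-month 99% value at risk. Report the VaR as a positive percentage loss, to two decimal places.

r̄ = (4.3 − 0.3 − 5.8 + 3.2 + 1.6) / 5 = 3.00 / 5 = 0.6000%
Σ(r − r̄)² = (4.3 − 0.6000)² + (-0.3 − 0.6000)² + … = 63.2200
sample σ = √(63.2200 / 4) = √15.8050 = 3.9756%
VaR = −(r̄ − z·σ) = −(0.6000 − 2.326 × 3.9756) = −(-8.6472) = 8.6472%

8.65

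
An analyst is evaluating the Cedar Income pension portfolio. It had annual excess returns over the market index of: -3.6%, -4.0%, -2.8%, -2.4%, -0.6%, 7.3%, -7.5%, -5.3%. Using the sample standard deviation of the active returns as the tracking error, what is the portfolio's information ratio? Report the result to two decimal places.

Mean return r̄ = -18.90 / 8 = -2.3625%
Σ(r − r̄)² = 135.8988; sample σ = √(135.8988/7) = 4.4061%
IR = r̄ / tracking error = -2.3625 / 4.4061 = -0.5362

-0.54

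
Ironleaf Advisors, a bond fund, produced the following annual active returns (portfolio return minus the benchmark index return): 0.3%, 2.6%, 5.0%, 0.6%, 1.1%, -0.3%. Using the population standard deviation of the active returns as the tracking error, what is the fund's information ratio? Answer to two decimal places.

0.87

Mean return μ = 9.30 / 6 = 1.5500%
Population σ = √[Σ(r − μ)² / 6] = √[19.0950 / 6] = √3.1825 = 1.7840%
IR = μ / tracking error = 1.5500 / 1.7840 = 0.8688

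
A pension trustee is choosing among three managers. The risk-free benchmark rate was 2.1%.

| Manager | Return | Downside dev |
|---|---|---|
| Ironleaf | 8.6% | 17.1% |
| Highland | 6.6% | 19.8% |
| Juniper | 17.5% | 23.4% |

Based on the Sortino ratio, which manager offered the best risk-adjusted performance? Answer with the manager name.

Ironleaf: Sortino ratio = (8.6% − 2.1%) / 17.1% = 0.380
Highland: Sortino ratio = (6.6% − 2.1%) / 19.8% = 0.227
Juniper: Sortino ratio = (17.5% − 2.1%) / 23.4% = 0.658
Highest: Juniper (0.658).

Juniper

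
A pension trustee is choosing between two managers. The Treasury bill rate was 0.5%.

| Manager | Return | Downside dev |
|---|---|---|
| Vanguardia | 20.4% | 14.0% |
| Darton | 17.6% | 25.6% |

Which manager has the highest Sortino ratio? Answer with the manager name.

Vanguardia: Sortino ratio = (20.4% − 0.5%) / 14.0% = 1.421
Darton: Sortino ratio = (17.6% − 0.5%) / 25.6% = 0.668
Highest: Vanguardia (1.421).

Vanguardia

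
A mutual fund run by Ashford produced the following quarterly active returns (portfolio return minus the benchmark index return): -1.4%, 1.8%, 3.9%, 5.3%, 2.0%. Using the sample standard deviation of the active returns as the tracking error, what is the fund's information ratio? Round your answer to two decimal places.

Mean return r̄ = 11.60 / 5 = 2.3200%
Sample std dev = √[25.5880 / 4] = 2.5292%
IR = r̄ / tracking error = 2.3200 / 2.5292 = 0.9173

0.92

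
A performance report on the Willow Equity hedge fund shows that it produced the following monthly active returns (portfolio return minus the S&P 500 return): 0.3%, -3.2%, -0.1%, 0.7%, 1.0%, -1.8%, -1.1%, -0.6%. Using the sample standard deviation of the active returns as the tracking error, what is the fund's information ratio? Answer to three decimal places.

μ = (0.3 − 3.2 − 0.1 + 0.7 + 1 − 1.8 − 1.1 − 0.6) / 8 = -0.6000%
Σ(r − μ)² = 13.7600; sample σ = √(13.7600/7) = 1.4020%
IR = μ / tracking error = -0.6000 / 1.4020 = -0.4280

-0.428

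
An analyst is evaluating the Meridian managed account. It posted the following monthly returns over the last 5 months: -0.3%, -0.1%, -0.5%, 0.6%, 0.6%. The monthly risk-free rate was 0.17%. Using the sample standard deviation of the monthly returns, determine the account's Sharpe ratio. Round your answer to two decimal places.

Mean return r̄ = 0.30 / 5 = 0.0600%
Σ(r − r̄)² = 1.0520; sample σ = √(1.0520/4) = 0.5128%
Sharpe = (r̄ − rf) / σ = (0.0600 − 0.17) / 0.5128 = -0.1100 / 0.5128 = -0.2145

-0.21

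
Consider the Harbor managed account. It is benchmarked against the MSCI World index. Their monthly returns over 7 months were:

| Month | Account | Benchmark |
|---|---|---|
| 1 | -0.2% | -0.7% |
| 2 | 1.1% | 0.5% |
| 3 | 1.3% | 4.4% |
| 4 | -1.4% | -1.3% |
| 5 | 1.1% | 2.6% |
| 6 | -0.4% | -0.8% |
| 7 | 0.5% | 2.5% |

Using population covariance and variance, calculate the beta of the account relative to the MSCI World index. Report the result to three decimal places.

0.378

r̄p = 0.2857%,  r̄m = 1.0286%
Cov = Σ(rp − r̄p)(rm − r̄m) / 7 = 1.5147
Var(rm) = Σ(rm − r̄m)² / 7 = 4.0049
β = Cov / Var = 1.5147 / 4.0049 = 0.3782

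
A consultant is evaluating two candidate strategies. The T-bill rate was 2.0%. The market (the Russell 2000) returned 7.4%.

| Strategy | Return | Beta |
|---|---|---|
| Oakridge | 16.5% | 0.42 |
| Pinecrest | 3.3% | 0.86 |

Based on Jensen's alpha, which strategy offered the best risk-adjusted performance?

Oakridge: α = 16.5% − [2.0% + 0.42 × (7.4% − 2.0%)] = 12.232
Pinecrest: α = 3.3% − [2.0% + 0.86 × (7.4% − 2.0%)] = -3.344
Highest: Oakridge (12.232).

Oakridge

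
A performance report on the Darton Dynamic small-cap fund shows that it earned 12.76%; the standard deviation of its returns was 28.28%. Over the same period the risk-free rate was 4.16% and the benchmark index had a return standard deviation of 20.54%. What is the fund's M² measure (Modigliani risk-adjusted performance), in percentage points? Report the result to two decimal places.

10.41

Sharpe = (Rp − Rf) / σp = (12.76% − 4.16%) / 28.28% = 0.3041
M² = Rf + Sharpe × σm = 4.16% + 0.3041 × 20.54% = 10.4062%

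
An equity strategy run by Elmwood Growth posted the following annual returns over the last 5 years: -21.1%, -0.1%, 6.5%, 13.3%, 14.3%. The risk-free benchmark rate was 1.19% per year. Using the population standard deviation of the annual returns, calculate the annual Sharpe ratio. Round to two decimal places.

μ = (-21.1 − 0.1 + 6.5 + 13.3 + 14.3) / 5 = 2.5800%
Population σ = √[Σ(r − μ)² / 5] = √[835.5680 / 5] = √167.1136 = 12.9272%
Sharpe = (μ − rf) / σ = (2.5800 − 1.19) / 12.9272 = 1.3900 / 12.9272 = 0.1075

0.11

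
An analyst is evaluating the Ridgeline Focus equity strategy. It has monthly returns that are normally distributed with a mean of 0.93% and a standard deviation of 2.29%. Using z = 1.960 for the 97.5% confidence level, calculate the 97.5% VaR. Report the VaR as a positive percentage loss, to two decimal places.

VaR (as % loss) = −(μ − z·σ) = −(0.93% − 1.960 × 2.29%) = −(-3.5584%) = 3.5584%

3.56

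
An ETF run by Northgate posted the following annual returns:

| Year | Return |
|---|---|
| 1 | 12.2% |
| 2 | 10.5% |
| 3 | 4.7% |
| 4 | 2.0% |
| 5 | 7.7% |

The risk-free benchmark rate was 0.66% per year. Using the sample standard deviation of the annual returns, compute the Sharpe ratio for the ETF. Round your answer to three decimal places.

r̄ = (12.2 + 10.5 + 4.7 + 2 + 7.7) / 5 = 37.10 / 5 = 7.4200%
Σ(r − r̄)² = (12.2 − 7.4200)² + (10.5 − 7.4200)² + … = 69.1880
sample σ = √(69.1880 / 4) = √17.2970 = 4.1590%
Sharpe = (r̄ − rf) / σ = (7.4200 − 0.66) / 4.1590 = 6.7600 / 4.1590 = 1.6254

1.625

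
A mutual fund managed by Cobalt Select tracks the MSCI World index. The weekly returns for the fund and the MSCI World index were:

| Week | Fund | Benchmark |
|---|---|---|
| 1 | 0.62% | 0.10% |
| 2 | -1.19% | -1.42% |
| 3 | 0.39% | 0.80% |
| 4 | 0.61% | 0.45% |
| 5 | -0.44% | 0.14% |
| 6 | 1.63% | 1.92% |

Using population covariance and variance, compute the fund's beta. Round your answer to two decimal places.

r̄p = 0.2700%,  r̄m = 0.3317%
Cov = Σ(rp − r̄p)(rm − r̄m) / 6 = 0.8115
Var(rm) = Σ(rm − r̄m)² / 6 = 0.9858
β = Cov / Var = 0.8115 / 0.9858 = 0.8232

0.82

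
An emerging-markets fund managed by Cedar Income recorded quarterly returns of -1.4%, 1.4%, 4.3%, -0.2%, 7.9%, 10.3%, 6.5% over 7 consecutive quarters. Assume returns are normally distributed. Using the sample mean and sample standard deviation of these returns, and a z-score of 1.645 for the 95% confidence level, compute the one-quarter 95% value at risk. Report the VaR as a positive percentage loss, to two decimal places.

Mean return μ = 28.80 / 7 = 4.1143%
Sample σ = √[Σ(r − μ)² / 6] = √[114.7086 / 6] = √19.1181 = 4.3724%
VaR = −(μ − z·σ) = −(4.1143 − 1.645 × 4.3724) = −(-3.0783) = 3.0783%

3.08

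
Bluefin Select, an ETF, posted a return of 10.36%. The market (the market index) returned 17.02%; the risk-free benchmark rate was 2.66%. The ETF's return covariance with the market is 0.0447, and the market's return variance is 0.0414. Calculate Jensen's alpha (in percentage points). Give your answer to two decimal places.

β = Cov / Var = 0.0447 / 0.0414 = 1.0797
E[R] = Rf + β(Rm − Rf) = 2.66% + 1.0797 × (17.02% − 2.66%) = 18.1645%
α = Rp − E[R] = 10.36% − 18.1645% = -7.8045

-7.80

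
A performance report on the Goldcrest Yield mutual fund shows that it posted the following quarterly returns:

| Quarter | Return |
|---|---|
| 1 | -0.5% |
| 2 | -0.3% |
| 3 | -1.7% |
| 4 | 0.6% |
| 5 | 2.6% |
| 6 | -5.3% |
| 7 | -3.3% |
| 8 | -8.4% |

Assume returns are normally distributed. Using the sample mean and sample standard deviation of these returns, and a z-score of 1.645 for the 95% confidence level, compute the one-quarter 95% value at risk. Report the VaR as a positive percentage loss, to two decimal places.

Mean return r̄ = -16.30 / 8 = -2.0375%
Σ(r − r̄)² = 86.6788; sample σ = √(86.6788/7) = 3.5189%
VaR = −(r̄ − z·σ) = −(-2.0375 − 1.645 × 3.5189) = −(-7.8261) = 7.8261%

7.83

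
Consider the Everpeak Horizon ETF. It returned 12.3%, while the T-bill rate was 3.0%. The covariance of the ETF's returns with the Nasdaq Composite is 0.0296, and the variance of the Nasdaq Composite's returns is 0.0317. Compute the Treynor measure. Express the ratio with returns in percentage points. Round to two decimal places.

9.96

β = Cov / Var = 0.0296 / 0.0317 = 0.9338
Treynor = (Rp − Rf) / β = (12.3% − 3.0%) / 0.9338 = 9.30 / 0.9338 = 9.9593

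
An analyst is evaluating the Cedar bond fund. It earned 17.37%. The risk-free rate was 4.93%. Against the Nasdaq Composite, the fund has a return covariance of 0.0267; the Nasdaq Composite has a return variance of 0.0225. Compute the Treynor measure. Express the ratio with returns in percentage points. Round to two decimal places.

10.48

β = Cov / Var = 0.0267 / 0.0225 = 1.1867
Treynor = (Rp − Rf) / β = (17.37% − 4.93%) / 1.1867 = 12.44 / 1.1867 = 10.4829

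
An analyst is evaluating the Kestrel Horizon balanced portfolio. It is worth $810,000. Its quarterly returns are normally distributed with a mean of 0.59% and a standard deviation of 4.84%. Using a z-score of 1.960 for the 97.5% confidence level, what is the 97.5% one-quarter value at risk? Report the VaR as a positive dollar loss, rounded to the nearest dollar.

Return at the 97.5% tail: μ − z·σ = 0.59% − 1.960 × 4.84% = 0.59 − 9.4864 = -8.8964%
VaR = −(-8.8964%) × $810,000 = 8.8964% × $810,000 = $72,061

$72,061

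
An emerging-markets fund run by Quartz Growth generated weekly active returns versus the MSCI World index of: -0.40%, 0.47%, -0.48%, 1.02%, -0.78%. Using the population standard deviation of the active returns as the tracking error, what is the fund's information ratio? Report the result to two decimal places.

-0.05

Mean return r̄ = -0.170 / 5 = -0.0340%
Σ(r − r̄)² = (-0.4 − (-0.0340))² + (0.47 − (-0.0340))² + … = 2.2543
population σ = √(2.2543 / 5) = √0.4509 = 0.6715%
IR = r̄ / tracking error = -0.0340 / 0.6715 = -0.0506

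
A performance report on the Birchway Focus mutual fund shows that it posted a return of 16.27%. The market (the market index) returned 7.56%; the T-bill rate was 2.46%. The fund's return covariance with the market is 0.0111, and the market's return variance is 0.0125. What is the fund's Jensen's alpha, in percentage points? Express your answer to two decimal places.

9.28

β = Cov / Var = 0.0111 / 0.0125 = 0.8880
E[R] = Rf + β(Rm − Rf) = 2.46% + 0.8880 × (7.56% − 2.46%) = 6.9888%
α = Rp − E[R] = 16.27% − 6.9888% = 9.2812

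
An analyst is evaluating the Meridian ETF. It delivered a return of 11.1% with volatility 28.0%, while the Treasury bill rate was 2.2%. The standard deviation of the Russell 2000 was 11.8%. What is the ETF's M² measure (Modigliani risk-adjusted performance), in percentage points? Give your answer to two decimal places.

Sharpe = (Rp − Rf) / σp = (11.1% − 2.2%) / 28.0% = 0.3179
M² = Rf + Sharpe × σm = 2.2% + 0.3179 × 11.8% = 5.9512%

5.95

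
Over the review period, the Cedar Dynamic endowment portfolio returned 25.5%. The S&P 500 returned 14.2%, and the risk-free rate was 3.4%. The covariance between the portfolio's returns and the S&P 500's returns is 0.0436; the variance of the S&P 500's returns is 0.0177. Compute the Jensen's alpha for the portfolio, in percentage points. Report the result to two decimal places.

β = Cov / Var = 0.0436 / 0.0177 = 2.4633
E[R] = Rf + β(Rm − Rf) = 3.4% + 2.4633 × (14.2% − 3.4%) = 30.0036%
α = Rp − E[R] = 25.5% − 30.0036% = -4.5036

-4.50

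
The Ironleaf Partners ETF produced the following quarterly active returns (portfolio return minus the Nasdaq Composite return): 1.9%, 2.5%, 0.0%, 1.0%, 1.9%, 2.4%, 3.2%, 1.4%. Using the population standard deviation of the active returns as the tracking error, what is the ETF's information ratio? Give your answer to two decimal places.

r̄ = (1.9 + 2.5 + 0 + 1 + 1.9 + 2.4 + 3.2 + 1.4) / 8 = 1.7875%
Population σ = √[Σ(r − r̄)² / 8] = √[6.8688 / 8] = √0.8586 = 0.9266%
IR = r̄ / tracking error = 1.7875 / 0.9266 = 1.9291

1.93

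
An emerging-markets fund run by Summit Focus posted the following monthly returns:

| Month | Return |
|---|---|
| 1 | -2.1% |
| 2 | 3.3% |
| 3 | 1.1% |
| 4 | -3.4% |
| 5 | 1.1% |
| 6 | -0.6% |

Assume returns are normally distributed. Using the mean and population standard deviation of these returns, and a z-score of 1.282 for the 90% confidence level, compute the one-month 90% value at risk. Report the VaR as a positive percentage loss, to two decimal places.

2.95

r̄ = (-2.1 + 3.3 + 1.1 − 3.4 + 1.1 − 0.6) / 6 = -0.60 / 6 = -0.1000%
Σ(r − r̄)² = 29.5800; population σ = √(29.5800/6) = 2.2204%
VaR = −(r̄ − z·σ) = −(-0.1000 − 1.282 × 2.2204) = −(-2.9466) = 2.9466%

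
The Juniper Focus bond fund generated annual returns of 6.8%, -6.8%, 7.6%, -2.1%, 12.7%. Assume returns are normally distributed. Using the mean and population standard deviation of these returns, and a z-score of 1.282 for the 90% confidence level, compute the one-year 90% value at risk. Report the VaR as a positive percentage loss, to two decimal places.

5.42

μ = (6.8 − 6.8 + 7.6 − 2.1 + 12.7) / 5 = 3.6400%
Σ(r − μ)² = (6.8 − 3.6400)² + (-6.8 − 3.6400)² + (7.6 − 3.6400)² + … = 249.6920
population σ = √(249.6920 / 5) = √49.9384 = 7.0667%
VaR = −(μ − z·σ) = −(3.6400 − 1.282 × 7.0667) = −(-5.4195) = 5.4195%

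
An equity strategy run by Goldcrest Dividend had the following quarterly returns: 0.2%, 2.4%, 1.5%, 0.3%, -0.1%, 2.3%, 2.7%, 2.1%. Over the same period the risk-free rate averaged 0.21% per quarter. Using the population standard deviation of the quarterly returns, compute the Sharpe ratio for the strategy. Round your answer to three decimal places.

Mean return μ = 11.40 / 8 = 1.4250%
Σ(r − μ)² = (0.2 − 1.4250)² + (2.4 − 1.4250)² + (1.5 − 1.4250)² + … = 8.8950
σ = √[8.8950 / 8] = 1.0545%
Sharpe = (μ − rf) / σ = (1.4250 − 0.21) / 1.0545 = 1.2150 / 1.0545 = 1.1522

1.152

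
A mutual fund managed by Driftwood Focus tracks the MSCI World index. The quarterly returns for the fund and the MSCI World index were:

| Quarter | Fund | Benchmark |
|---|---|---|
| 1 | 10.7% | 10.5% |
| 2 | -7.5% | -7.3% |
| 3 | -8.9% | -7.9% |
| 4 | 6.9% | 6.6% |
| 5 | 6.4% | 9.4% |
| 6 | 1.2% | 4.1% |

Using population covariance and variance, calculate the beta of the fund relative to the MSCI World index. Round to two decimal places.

r̄p = 1.4667%,  r̄m = 2.5667%
Cov = Σ(rp − r̄p)(rm − r̄m) / 6 = 54.2406
Var(rm) = Σ(rm − r̄m)² / 6 = 55.8589
β = Cov / Var = 54.2406 / 55.8589 = 0.9710

0.97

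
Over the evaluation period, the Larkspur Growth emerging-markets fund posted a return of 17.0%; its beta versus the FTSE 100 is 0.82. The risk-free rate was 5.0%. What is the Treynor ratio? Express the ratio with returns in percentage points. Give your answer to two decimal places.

Treynor = (Rp − Rf) / β = (17.0% − 5.0%) / 0.82 = 12.00 / 0.82 = 14.6341

14.63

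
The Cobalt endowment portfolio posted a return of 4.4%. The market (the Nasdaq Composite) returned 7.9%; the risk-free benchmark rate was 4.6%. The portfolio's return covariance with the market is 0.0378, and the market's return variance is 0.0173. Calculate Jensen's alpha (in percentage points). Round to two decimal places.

β = Cov / Var = 0.0378 / 0.0173 = 2.1850
E[R] = Rf + β(Rm − Rf) = 4.6% + 2.1850 × (7.9% − 4.6%) = 11.8105%
α = Rp − E[R] = 4.4% − 11.8105% = -7.4105

-7.41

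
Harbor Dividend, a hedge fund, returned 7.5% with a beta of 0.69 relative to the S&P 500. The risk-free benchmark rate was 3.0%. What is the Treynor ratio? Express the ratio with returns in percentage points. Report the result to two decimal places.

Treynor = (Rp − Rf) / β = (7.5% − 3.0%) / 0.69 = 4.50 / 0.69 = 6.5217

6.52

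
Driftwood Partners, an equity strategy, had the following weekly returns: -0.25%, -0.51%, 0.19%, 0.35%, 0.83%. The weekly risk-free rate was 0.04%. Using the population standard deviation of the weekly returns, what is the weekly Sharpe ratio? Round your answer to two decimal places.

Mean return r̄ = 0.610 / 5 = 0.1220%
Σ(r − r̄)² = (-0.25 − 0.1220)² + (-0.51 − 0.1220)² + … = 1.0957
σ = √[1.0957 / 5] = 0.4681%
Sharpe = (r̄ − rf) / σ = (0.1220 − 0.04) / 0.4681 = 0.0820 / 0.4681 = 0.1752

0.18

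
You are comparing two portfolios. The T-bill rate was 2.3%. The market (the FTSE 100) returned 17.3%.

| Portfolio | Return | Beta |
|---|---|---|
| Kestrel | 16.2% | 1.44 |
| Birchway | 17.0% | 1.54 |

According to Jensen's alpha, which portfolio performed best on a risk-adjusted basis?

Kestrel

Kestrel: α = 16.2% − [2.3% + 1.44 × (17.3% − 2.3%)] = -7.700
Birchway: α = 17.0% − [2.3% + 1.54 × (17.3% − 2.3%)] = -8.400
Highest: Kestrel (-7.700).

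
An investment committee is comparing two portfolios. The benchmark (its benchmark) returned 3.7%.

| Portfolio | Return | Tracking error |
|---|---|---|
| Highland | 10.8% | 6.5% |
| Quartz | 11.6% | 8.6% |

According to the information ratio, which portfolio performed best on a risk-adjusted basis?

Highland

Highland: IR = (10.8% − 3.7%) / 6.5% = 1.092
Quartz: IR = (11.6% − 3.7%) / 8.6% = 0.919
Highest: Highland (1.092).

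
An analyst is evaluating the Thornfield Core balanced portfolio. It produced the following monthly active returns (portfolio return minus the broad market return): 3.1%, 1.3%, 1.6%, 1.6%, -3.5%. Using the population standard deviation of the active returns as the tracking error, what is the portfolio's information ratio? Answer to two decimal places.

r̄ = (3.1 + 1.3 + 1.6 + 1.6 − 3.5) / 5 = 4.10 / 5 = 0.8200%
Population std dev = √[25.3080 / 5] = 2.2498%
IR = r̄ / tracking error = 0.8200 / 2.2498 = 0.3645

0.36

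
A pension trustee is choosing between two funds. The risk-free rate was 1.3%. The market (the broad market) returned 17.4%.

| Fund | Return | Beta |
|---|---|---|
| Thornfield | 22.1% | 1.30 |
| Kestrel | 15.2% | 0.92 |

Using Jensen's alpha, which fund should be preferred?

Thornfield: α = 22.1% − [1.3% + 1.30 × (17.4% − 1.3%)] = -0.130
Kestrel: α = 15.2% − [1.3% + 0.92 × (17.4% − 1.3%)] = -0.912
Highest: Thornfield (-0.130).

Thornfield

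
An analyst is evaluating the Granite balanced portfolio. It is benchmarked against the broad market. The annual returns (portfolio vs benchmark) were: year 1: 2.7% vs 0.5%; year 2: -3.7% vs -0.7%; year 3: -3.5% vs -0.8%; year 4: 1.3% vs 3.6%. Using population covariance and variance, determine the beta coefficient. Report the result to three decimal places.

r̄p = -0.8000%,  r̄m = 0.6500%
Cov = Σ(rp − r̄p)(rm − r̄m) / 4 = 3.3750
Var(rm) = Σ(rm − r̄m)² / 4 = 3.1625
β = Cov / Var = 3.3750 / 3.1625 = 1.0672

1.067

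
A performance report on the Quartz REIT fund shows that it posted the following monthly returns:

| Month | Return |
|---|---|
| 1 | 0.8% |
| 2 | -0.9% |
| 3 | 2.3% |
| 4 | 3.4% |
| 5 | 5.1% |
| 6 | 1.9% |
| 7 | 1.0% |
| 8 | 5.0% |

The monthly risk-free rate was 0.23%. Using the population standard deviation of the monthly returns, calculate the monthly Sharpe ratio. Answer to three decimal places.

r̄ = (0.8 − 0.9 + 2.3 + 3.4 + 5.1 + 1.9 + 1 + 5) / 8 = 18.60 / 8 = 2.3250%
Population std dev = √[30.6750 / 8] = 1.9582%
Sharpe = (r̄ − rf) / σ = (2.3250 − 0.23) / 1.9582 = 2.0950 / 1.9582 = 1.0699

1.070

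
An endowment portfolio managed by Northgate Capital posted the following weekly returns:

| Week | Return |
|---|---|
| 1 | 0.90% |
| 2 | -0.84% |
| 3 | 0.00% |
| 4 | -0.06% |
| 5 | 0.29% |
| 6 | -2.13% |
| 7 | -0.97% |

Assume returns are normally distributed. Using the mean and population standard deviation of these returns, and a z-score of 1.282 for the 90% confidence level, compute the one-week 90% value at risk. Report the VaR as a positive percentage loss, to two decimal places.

1.58

r̄ = (0.9 − 0.84 + 0 − 0.06 + 0.29 − 2.13 − 0.97) / 7 = -0.4014%
Population σ = √[Σ(r − r̄)² / 7] = √[5.9531 / 7] = √0.8504 = 0.9222%
VaR = −(r̄ − z·σ) = −(-0.4014 − 1.282 × 0.9222) = −(-1.5837) = 1.5837%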